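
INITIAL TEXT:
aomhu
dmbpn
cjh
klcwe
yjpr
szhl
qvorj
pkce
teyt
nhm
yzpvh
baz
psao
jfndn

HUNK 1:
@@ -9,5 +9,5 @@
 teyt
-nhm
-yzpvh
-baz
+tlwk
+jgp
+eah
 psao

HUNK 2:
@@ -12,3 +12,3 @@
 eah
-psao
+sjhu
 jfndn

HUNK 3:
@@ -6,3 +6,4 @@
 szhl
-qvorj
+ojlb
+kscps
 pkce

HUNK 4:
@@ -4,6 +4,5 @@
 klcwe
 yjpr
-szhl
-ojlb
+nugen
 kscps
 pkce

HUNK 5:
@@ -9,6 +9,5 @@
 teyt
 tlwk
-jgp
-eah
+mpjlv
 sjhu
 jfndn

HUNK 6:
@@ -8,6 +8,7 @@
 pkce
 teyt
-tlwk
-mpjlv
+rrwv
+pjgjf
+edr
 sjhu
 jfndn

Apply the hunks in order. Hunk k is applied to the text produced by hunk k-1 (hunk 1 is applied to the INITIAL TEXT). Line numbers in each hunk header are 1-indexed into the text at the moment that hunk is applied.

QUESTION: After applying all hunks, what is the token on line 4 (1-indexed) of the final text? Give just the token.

Hunk 1: at line 9 remove [nhm,yzpvh,baz] add [tlwk,jgp,eah] -> 14 lines: aomhu dmbpn cjh klcwe yjpr szhl qvorj pkce teyt tlwk jgp eah psao jfndn
Hunk 2: at line 12 remove [psao] add [sjhu] -> 14 lines: aomhu dmbpn cjh klcwe yjpr szhl qvorj pkce teyt tlwk jgp eah sjhu jfndn
Hunk 3: at line 6 remove [qvorj] add [ojlb,kscps] -> 15 lines: aomhu dmbpn cjh klcwe yjpr szhl ojlb kscps pkce teyt tlwk jgp eah sjhu jfndn
Hunk 4: at line 4 remove [szhl,ojlb] add [nugen] -> 14 lines: aomhu dmbpn cjh klcwe yjpr nugen kscps pkce teyt tlwk jgp eah sjhu jfndn
Hunk 5: at line 9 remove [jgp,eah] add [mpjlv] -> 13 lines: aomhu dmbpn cjh klcwe yjpr nugen kscps pkce teyt tlwk mpjlv sjhu jfndn
Hunk 6: at line 8 remove [tlwk,mpjlv] add [rrwv,pjgjf,edr] -> 14 lines: aomhu dmbpn cjh klcwe yjpr nugen kscps pkce teyt rrwv pjgjf edr sjhu jfndn
Final line 4: klcwe

Answer: klcwe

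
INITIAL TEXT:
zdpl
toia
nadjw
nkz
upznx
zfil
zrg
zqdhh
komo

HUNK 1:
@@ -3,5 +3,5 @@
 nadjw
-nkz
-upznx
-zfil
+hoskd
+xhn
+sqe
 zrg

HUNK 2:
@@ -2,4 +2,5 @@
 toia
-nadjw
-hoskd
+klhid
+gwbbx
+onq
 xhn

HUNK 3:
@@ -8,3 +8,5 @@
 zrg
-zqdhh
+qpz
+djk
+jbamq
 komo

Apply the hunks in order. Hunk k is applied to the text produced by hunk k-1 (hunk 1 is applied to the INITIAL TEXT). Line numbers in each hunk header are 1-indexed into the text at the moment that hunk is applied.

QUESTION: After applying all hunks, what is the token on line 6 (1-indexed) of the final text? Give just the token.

Hunk 1: at line 3 remove [nkz,upznx,zfil] add [hoskd,xhn,sqe] -> 9 lines: zdpl toia nadjw hoskd xhn sqe zrg zqdhh komo
Hunk 2: at line 2 remove [nadjw,hoskd] add [klhid,gwbbx,onq] -> 10 lines: zdpl toia klhid gwbbx onq xhn sqe zrg zqdhh komo
Hunk 3: at line 8 remove [zqdhh] add [qpz,djk,jbamq] -> 12 lines: zdpl toia klhid gwbbx onq xhn sqe zrg qpz djk jbamq komo
Final line 6: xhn

Answer: xhn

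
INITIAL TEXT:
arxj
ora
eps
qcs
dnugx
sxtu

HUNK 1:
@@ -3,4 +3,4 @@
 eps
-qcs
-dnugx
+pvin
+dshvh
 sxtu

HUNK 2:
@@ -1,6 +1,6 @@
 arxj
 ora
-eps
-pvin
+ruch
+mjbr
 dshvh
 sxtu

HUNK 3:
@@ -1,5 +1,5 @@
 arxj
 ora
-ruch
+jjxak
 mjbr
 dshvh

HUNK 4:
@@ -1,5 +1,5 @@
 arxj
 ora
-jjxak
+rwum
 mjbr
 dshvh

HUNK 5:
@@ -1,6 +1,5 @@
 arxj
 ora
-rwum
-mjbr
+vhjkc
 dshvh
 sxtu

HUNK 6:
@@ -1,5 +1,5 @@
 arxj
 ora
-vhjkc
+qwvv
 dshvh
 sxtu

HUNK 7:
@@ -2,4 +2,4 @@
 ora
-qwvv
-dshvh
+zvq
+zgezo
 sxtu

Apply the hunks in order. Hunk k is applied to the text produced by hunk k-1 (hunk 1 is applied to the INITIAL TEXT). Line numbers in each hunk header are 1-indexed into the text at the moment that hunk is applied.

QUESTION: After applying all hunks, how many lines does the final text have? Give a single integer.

Hunk 1: at line 3 remove [qcs,dnugx] add [pvin,dshvh] -> 6 lines: arxj ora eps pvin dshvh sxtu
Hunk 2: at line 1 remove [eps,pvin] add [ruch,mjbr] -> 6 lines: arxj ora ruch mjbr dshvh sxtu
Hunk 3: at line 1 remove [ruch] add [jjxak] -> 6 lines: arxj ora jjxak mjbr dshvh sxtu
Hunk 4: at line 1 remove [jjxak] add [rwum] -> 6 lines: arxj ora rwum mjbr dshvh sxtu
Hunk 5: at line 1 remove [rwum,mjbr] add [vhjkc] -> 5 lines: arxj ora vhjkc dshvh sxtu
Hunk 6: at line 1 remove [vhjkc] add [qwvv] -> 5 lines: arxj ora qwvv dshvh sxtu
Hunk 7: at line 2 remove [qwvv,dshvh] add [zvq,zgezo] -> 5 lines: arxj ora zvq zgezo sxtu
Final line count: 5

Answer: 5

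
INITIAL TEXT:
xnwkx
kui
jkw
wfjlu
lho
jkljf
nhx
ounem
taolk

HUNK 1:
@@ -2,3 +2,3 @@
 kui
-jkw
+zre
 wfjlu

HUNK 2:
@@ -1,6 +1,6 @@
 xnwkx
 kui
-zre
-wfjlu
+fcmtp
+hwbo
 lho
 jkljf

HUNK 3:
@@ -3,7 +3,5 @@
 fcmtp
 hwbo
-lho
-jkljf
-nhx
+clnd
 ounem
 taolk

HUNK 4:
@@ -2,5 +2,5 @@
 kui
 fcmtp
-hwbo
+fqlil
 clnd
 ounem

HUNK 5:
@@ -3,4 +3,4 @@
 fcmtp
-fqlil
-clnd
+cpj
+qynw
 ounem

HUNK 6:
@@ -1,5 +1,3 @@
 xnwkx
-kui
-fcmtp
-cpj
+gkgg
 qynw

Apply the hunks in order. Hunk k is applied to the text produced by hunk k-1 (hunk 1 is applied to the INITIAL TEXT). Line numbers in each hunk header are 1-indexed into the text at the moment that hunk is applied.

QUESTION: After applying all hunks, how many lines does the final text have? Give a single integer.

Hunk 1: at line 2 remove [jkw] add [zre] -> 9 lines: xnwkx kui zre wfjlu lho jkljf nhx ounem taolk
Hunk 2: at line 1 remove [zre,wfjlu] add [fcmtp,hwbo] -> 9 lines: xnwkx kui fcmtp hwbo lho jkljf nhx ounem taolk
Hunk 3: at line 3 remove [lho,jkljf,nhx] add [clnd] -> 7 lines: xnwkx kui fcmtp hwbo clnd ounem taolk
Hunk 4: at line 2 remove [hwbo] add [fqlil] -> 7 lines: xnwkx kui fcmtp fqlil clnd ounem taolk
Hunk 5: at line 3 remove [fqlil,clnd] add [cpj,qynw] -> 7 lines: xnwkx kui fcmtp cpj qynw ounem taolk
Hunk 6: at line 1 remove [kui,fcmtp,cpj] add [gkgg] -> 5 lines: xnwkx gkgg qynw ounem taolk
Final line count: 5

Answer: 5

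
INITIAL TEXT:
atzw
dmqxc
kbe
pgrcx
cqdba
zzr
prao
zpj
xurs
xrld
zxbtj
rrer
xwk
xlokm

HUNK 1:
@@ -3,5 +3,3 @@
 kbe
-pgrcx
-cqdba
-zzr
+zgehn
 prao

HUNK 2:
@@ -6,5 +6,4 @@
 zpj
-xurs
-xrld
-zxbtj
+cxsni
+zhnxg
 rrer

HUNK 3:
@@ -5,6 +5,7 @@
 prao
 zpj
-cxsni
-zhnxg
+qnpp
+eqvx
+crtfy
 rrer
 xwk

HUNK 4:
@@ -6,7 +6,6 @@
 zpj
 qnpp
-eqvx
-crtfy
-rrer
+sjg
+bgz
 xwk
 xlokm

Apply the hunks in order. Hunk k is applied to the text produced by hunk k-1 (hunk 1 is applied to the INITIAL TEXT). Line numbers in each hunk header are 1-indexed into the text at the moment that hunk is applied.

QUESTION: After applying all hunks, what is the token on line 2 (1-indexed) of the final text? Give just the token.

Answer: dmqxc

Derivation:
Hunk 1: at line 3 remove [pgrcx,cqdba,zzr] add [zgehn] -> 12 lines: atzw dmqxc kbe zgehn prao zpj xurs xrld zxbtj rrer xwk xlokm
Hunk 2: at line 6 remove [xurs,xrld,zxbtj] add [cxsni,zhnxg] -> 11 lines: atzw dmqxc kbe zgehn prao zpj cxsni zhnxg rrer xwk xlokm
Hunk 3: at line 5 remove [cxsni,zhnxg] add [qnpp,eqvx,crtfy] -> 12 lines: atzw dmqxc kbe zgehn prao zpj qnpp eqvx crtfy rrer xwk xlokm
Hunk 4: at line 6 remove [eqvx,crtfy,rrer] add [sjg,bgz] -> 11 lines: atzw dmqxc kbe zgehn prao zpj qnpp sjg bgz xwk xlokm
Final line 2: dmqxc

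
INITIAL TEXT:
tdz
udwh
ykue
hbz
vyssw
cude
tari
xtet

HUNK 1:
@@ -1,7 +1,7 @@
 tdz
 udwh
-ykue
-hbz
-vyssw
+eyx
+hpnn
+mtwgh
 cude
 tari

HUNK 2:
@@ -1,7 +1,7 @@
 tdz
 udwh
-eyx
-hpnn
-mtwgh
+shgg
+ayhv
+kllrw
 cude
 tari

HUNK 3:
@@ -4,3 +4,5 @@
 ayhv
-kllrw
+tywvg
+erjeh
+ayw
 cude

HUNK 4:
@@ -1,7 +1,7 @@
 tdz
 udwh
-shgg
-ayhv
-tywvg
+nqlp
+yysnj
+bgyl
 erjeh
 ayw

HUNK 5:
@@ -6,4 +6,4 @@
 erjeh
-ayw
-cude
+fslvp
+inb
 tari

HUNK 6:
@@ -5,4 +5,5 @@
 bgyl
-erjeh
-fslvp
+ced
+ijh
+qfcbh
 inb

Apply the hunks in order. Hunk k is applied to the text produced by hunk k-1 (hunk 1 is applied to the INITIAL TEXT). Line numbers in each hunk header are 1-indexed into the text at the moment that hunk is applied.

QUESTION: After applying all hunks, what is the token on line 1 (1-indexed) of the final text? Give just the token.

Hunk 1: at line 1 remove [ykue,hbz,vyssw] add [eyx,hpnn,mtwgh] -> 8 lines: tdz udwh eyx hpnn mtwgh cude tari xtet
Hunk 2: at line 1 remove [eyx,hpnn,mtwgh] add [shgg,ayhv,kllrw] -> 8 lines: tdz udwh shgg ayhv kllrw cude tari xtet
Hunk 3: at line 4 remove [kllrw] add [tywvg,erjeh,ayw] -> 10 lines: tdz udwh shgg ayhv tywvg erjeh ayw cude tari xtet
Hunk 4: at line 1 remove [shgg,ayhv,tywvg] add [nqlp,yysnj,bgyl] -> 10 lines: tdz udwh nqlp yysnj bgyl erjeh ayw cude tari xtet
Hunk 5: at line 6 remove [ayw,cude] add [fslvp,inb] -> 10 lines: tdz udwh nqlp yysnj bgyl erjeh fslvp inb tari xtet
Hunk 6: at line 5 remove [erjeh,fslvp] add [ced,ijh,qfcbh] -> 11 lines: tdz udwh nqlp yysnj bgyl ced ijh qfcbh inb tari xtet
Final line 1: tdz

Answer: tdz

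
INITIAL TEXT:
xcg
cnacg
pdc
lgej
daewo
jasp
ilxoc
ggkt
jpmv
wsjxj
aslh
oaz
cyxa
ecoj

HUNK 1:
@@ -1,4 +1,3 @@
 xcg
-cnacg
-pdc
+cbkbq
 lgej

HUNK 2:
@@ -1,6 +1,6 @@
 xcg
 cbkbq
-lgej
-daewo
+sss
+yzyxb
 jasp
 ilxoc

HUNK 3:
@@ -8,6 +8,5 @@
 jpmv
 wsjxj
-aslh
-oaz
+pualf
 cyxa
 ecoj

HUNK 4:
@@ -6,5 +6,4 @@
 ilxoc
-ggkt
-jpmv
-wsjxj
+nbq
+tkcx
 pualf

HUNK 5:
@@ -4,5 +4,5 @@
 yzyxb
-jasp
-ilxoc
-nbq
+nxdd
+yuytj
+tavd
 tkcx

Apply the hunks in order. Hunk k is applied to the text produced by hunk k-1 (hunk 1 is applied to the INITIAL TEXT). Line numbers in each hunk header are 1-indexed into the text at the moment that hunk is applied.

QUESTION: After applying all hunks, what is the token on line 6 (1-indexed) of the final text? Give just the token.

Answer: yuytj

Derivation:
Hunk 1: at line 1 remove [cnacg,pdc] add [cbkbq] -> 13 lines: xcg cbkbq lgej daewo jasp ilxoc ggkt jpmv wsjxj aslh oaz cyxa ecoj
Hunk 2: at line 1 remove [lgej,daewo] add [sss,yzyxb] -> 13 lines: xcg cbkbq sss yzyxb jasp ilxoc ggkt jpmv wsjxj aslh oaz cyxa ecoj
Hunk 3: at line 8 remove [aslh,oaz] add [pualf] -> 12 lines: xcg cbkbq sss yzyxb jasp ilxoc ggkt jpmv wsjxj pualf cyxa ecoj
Hunk 4: at line 6 remove [ggkt,jpmv,wsjxj] add [nbq,tkcx] -> 11 lines: xcg cbkbq sss yzyxb jasp ilxoc nbq tkcx pualf cyxa ecoj
Hunk 5: at line 4 remove [jasp,ilxoc,nbq] add [nxdd,yuytj,tavd] -> 11 lines: xcg cbkbq sss yzyxb nxdd yuytj tavd tkcx pualf cyxa ecoj
Final line 6: yuytj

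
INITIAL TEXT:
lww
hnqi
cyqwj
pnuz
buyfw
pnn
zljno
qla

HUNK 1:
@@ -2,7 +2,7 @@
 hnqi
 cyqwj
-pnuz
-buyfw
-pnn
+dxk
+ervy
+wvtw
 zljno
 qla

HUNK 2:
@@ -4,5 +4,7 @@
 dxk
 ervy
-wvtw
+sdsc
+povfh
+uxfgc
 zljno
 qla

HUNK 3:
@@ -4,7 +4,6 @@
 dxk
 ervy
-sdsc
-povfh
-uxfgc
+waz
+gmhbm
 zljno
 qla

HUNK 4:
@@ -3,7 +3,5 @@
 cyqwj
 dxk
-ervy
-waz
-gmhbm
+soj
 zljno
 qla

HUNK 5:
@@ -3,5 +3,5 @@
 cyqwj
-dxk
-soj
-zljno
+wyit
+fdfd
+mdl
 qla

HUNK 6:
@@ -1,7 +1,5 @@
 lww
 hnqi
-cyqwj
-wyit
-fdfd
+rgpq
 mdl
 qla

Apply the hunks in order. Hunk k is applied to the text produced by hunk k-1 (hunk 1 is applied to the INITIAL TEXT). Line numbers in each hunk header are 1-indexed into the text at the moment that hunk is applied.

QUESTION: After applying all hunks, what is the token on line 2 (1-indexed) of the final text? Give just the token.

Hunk 1: at line 2 remove [pnuz,buyfw,pnn] add [dxk,ervy,wvtw] -> 8 lines: lww hnqi cyqwj dxk ervy wvtw zljno qla
Hunk 2: at line 4 remove [wvtw] add [sdsc,povfh,uxfgc] -> 10 lines: lww hnqi cyqwj dxk ervy sdsc povfh uxfgc zljno qla
Hunk 3: at line 4 remove [sdsc,povfh,uxfgc] add [waz,gmhbm] -> 9 lines: lww hnqi cyqwj dxk ervy waz gmhbm zljno qla
Hunk 4: at line 3 remove [ervy,waz,gmhbm] add [soj] -> 7 lines: lww hnqi cyqwj dxk soj zljno qla
Hunk 5: at line 3 remove [dxk,soj,zljno] add [wyit,fdfd,mdl] -> 7 lines: lww hnqi cyqwj wyit fdfd mdl qla
Hunk 6: at line 1 remove [cyqwj,wyit,fdfd] add [rgpq] -> 5 lines: lww hnqi rgpq mdl qla
Final line 2: hnqi

Answer: hnqi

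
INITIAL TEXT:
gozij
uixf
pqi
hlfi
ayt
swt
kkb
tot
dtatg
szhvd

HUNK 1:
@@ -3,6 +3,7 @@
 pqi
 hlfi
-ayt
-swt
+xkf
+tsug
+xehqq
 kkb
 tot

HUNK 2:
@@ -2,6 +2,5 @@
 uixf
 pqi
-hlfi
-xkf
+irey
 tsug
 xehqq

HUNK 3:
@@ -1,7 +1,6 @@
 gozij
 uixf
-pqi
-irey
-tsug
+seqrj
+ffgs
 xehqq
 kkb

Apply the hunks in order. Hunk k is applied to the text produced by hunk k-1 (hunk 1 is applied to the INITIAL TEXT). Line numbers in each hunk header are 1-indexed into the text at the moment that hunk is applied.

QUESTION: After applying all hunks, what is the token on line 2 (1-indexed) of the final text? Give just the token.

Hunk 1: at line 3 remove [ayt,swt] add [xkf,tsug,xehqq] -> 11 lines: gozij uixf pqi hlfi xkf tsug xehqq kkb tot dtatg szhvd
Hunk 2: at line 2 remove [hlfi,xkf] add [irey] -> 10 lines: gozij uixf pqi irey tsug xehqq kkb tot dtatg szhvd
Hunk 3: at line 1 remove [pqi,irey,tsug] add [seqrj,ffgs] -> 9 lines: gozij uixf seqrj ffgs xehqq kkb tot dtatg szhvd
Final line 2: uixf

Answer: uixf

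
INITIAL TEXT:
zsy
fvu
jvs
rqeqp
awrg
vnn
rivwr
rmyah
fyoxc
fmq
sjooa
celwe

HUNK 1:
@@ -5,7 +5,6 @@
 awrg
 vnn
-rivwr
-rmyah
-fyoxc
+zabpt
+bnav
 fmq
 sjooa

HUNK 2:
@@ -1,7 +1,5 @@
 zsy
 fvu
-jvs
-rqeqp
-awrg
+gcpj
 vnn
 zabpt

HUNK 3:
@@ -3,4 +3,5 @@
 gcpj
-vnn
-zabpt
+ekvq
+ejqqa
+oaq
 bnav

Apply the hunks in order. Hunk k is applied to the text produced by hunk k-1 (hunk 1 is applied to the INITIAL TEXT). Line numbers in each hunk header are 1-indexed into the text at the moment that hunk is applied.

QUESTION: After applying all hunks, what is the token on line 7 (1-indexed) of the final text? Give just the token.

Hunk 1: at line 5 remove [rivwr,rmyah,fyoxc] add [zabpt,bnav] -> 11 lines: zsy fvu jvs rqeqp awrg vnn zabpt bnav fmq sjooa celwe
Hunk 2: at line 1 remove [jvs,rqeqp,awrg] add [gcpj] -> 9 lines: zsy fvu gcpj vnn zabpt bnav fmq sjooa celwe
Hunk 3: at line 3 remove [vnn,zabpt] add [ekvq,ejqqa,oaq] -> 10 lines: zsy fvu gcpj ekvq ejqqa oaq bnav fmq sjooa celwe
Final line 7: bnav

Answer: bnav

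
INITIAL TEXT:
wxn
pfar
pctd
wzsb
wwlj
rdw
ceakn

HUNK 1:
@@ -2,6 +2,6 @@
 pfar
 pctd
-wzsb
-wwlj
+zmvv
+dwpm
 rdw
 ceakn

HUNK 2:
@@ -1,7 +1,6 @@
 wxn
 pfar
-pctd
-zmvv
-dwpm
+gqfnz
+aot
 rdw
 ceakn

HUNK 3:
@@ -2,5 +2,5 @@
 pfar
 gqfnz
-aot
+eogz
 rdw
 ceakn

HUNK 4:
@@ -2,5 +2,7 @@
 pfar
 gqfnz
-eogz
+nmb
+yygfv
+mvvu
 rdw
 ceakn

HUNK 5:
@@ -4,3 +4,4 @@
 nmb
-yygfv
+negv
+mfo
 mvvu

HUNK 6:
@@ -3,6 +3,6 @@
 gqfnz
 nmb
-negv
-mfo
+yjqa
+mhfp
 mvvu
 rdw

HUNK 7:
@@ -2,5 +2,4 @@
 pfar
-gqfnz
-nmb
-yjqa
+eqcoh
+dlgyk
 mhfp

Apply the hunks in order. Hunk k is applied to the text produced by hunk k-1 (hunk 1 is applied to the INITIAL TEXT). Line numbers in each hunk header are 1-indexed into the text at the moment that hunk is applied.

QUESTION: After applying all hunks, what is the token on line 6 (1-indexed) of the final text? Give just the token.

Answer: mvvu

Derivation:
Hunk 1: at line 2 remove [wzsb,wwlj] add [zmvv,dwpm] -> 7 lines: wxn pfar pctd zmvv dwpm rdw ceakn
Hunk 2: at line 1 remove [pctd,zmvv,dwpm] add [gqfnz,aot] -> 6 lines: wxn pfar gqfnz aot rdw ceakn
Hunk 3: at line 2 remove [aot] add [eogz] -> 6 lines: wxn pfar gqfnz eogz rdw ceakn
Hunk 4: at line 2 remove [eogz] add [nmb,yygfv,mvvu] -> 8 lines: wxn pfar gqfnz nmb yygfv mvvu rdw ceakn
Hunk 5: at line 4 remove [yygfv] add [negv,mfo] -> 9 lines: wxn pfar gqfnz nmb negv mfo mvvu rdw ceakn
Hunk 6: at line 3 remove [negv,mfo] add [yjqa,mhfp] -> 9 lines: wxn pfar gqfnz nmb yjqa mhfp mvvu rdw ceakn
Hunk 7: at line 2 remove [gqfnz,nmb,yjqa] add [eqcoh,dlgyk] -> 8 lines: wxn pfar eqcoh dlgyk mhfp mvvu rdw ceakn
Final line 6: mvvu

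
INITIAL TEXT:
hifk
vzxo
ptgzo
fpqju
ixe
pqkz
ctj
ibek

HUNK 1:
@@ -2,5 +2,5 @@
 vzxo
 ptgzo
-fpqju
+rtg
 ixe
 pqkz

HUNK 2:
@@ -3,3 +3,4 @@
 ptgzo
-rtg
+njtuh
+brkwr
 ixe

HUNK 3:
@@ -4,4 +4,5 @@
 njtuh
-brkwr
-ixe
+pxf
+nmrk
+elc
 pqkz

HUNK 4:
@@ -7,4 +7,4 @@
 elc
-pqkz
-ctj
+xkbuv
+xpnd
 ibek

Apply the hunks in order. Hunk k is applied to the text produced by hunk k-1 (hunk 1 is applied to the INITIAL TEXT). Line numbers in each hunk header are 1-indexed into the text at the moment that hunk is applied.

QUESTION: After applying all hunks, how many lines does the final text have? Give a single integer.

Answer: 10

Derivation:
Hunk 1: at line 2 remove [fpqju] add [rtg] -> 8 lines: hifk vzxo ptgzo rtg ixe pqkz ctj ibek
Hunk 2: at line 3 remove [rtg] add [njtuh,brkwr] -> 9 lines: hifk vzxo ptgzo njtuh brkwr ixe pqkz ctj ibek
Hunk 3: at line 4 remove [brkwr,ixe] add [pxf,nmrk,elc] -> 10 lines: hifk vzxo ptgzo njtuh pxf nmrk elc pqkz ctj ibek
Hunk 4: at line 7 remove [pqkz,ctj] add [xkbuv,xpnd] -> 10 lines: hifk vzxo ptgzo njtuh pxf nmrk elc xkbuv xpnd ibek
Final line count: 10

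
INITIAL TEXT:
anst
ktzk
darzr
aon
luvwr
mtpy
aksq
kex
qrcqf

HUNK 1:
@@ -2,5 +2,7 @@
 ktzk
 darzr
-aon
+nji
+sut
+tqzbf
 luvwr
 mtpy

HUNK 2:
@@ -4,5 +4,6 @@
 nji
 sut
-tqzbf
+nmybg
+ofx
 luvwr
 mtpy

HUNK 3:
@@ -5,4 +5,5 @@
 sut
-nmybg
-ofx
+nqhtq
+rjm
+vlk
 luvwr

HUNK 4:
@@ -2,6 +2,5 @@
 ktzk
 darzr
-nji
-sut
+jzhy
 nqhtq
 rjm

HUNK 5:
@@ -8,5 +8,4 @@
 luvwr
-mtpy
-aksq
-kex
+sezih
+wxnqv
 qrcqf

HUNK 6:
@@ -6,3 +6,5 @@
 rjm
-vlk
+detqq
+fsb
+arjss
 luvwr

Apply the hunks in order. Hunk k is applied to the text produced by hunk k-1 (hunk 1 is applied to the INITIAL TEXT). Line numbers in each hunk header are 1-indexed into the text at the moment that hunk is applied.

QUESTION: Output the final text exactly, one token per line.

Hunk 1: at line 2 remove [aon] add [nji,sut,tqzbf] -> 11 lines: anst ktzk darzr nji sut tqzbf luvwr mtpy aksq kex qrcqf
Hunk 2: at line 4 remove [tqzbf] add [nmybg,ofx] -> 12 lines: anst ktzk darzr nji sut nmybg ofx luvwr mtpy aksq kex qrcqf
Hunk 3: at line 5 remove [nmybg,ofx] add [nqhtq,rjm,vlk] -> 13 lines: anst ktzk darzr nji sut nqhtq rjm vlk luvwr mtpy aksq kex qrcqf
Hunk 4: at line 2 remove [nji,sut] add [jzhy] -> 12 lines: anst ktzk darzr jzhy nqhtq rjm vlk luvwr mtpy aksq kex qrcqf
Hunk 5: at line 8 remove [mtpy,aksq,kex] add [sezih,wxnqv] -> 11 lines: anst ktzk darzr jzhy nqhtq rjm vlk luvwr sezih wxnqv qrcqf
Hunk 6: at line 6 remove [vlk] add [detqq,fsb,arjss] -> 13 lines: anst ktzk darzr jzhy nqhtq rjm detqq fsb arjss luvwr sezih wxnqv qrcqf

Answer: anst
ktzk
darzr
jzhy
nqhtq
rjm
detqq
fsb
arjss
luvwr
sezih
wxnqv
qrcqf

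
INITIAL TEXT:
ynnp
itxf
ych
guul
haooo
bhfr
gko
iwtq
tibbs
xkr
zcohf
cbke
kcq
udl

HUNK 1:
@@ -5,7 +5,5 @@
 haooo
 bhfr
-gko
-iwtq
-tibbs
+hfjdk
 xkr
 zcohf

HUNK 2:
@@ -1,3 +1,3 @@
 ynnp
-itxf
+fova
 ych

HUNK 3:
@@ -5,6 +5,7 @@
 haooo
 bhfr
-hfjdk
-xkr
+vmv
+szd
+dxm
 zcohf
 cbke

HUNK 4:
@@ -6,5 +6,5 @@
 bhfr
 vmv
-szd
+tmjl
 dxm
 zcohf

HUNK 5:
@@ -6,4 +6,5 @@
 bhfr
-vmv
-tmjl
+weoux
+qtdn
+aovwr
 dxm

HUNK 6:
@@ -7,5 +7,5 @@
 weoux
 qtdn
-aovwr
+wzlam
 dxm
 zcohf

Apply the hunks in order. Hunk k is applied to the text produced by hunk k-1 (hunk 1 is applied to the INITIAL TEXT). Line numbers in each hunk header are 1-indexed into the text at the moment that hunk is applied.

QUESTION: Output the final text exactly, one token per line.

Hunk 1: at line 5 remove [gko,iwtq,tibbs] add [hfjdk] -> 12 lines: ynnp itxf ych guul haooo bhfr hfjdk xkr zcohf cbke kcq udl
Hunk 2: at line 1 remove [itxf] add [fova] -> 12 lines: ynnp fova ych guul haooo bhfr hfjdk xkr zcohf cbke kcq udl
Hunk 3: at line 5 remove [hfjdk,xkr] add [vmv,szd,dxm] -> 13 lines: ynnp fova ych guul haooo bhfr vmv szd dxm zcohf cbke kcq udl
Hunk 4: at line 6 remove [szd] add [tmjl] -> 13 lines: ynnp fova ych guul haooo bhfr vmv tmjl dxm zcohf cbke kcq udl
Hunk 5: at line 6 remove [vmv,tmjl] add [weoux,qtdn,aovwr] -> 14 lines: ynnp fova ych guul haooo bhfr weoux qtdn aovwr dxm zcohf cbke kcq udl
Hunk 6: at line 7 remove [aovwr] add [wzlam] -> 14 lines: ynnp fova ych guul haooo bhfr weoux qtdn wzlam dxm zcohf cbke kcq udl

Answer: ynnp
fova
ych
guul
haooo
bhfr
weoux
qtdn
wzlam
dxm
zcohf
cbke
kcq
udl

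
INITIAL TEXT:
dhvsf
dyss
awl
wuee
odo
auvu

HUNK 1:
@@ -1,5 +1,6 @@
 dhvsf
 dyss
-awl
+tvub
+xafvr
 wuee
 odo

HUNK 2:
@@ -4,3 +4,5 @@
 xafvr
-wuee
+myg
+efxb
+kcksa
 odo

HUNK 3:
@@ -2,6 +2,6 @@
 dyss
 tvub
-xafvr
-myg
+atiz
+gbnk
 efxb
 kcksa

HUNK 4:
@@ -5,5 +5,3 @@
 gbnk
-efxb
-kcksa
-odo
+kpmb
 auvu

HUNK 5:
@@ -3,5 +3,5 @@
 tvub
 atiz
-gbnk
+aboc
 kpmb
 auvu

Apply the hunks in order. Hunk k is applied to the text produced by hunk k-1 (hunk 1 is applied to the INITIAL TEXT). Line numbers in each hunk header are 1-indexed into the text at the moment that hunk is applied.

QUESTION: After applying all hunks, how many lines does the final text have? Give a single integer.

Hunk 1: at line 1 remove [awl] add [tvub,xafvr] -> 7 lines: dhvsf dyss tvub xafvr wuee odo auvu
Hunk 2: at line 4 remove [wuee] add [myg,efxb,kcksa] -> 9 lines: dhvsf dyss tvub xafvr myg efxb kcksa odo auvu
Hunk 3: at line 2 remove [xafvr,myg] add [atiz,gbnk] -> 9 lines: dhvsf dyss tvub atiz gbnk efxb kcksa odo auvu
Hunk 4: at line 5 remove [efxb,kcksa,odo] add [kpmb] -> 7 lines: dhvsf dyss tvub atiz gbnk kpmb auvu
Hunk 5: at line 3 remove [gbnk] add [aboc] -> 7 lines: dhvsf dyss tvub atiz aboc kpmb auvu
Final line count: 7

Answer: 7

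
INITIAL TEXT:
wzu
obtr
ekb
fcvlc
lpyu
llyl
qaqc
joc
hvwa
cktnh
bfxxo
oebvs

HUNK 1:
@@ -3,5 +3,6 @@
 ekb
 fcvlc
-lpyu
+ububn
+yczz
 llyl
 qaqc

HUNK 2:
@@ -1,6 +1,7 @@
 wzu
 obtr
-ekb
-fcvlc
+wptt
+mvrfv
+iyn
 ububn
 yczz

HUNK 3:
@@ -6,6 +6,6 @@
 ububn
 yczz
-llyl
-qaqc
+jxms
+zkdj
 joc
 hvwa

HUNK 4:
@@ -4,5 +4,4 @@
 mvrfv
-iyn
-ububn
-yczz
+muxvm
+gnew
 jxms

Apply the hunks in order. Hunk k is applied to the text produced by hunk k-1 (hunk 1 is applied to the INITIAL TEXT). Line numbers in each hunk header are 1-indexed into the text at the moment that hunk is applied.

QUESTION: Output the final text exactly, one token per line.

Answer: wzu
obtr
wptt
mvrfv
muxvm
gnew
jxms
zkdj
joc
hvwa
cktnh
bfxxo
oebvs

Derivation:
Hunk 1: at line 3 remove [lpyu] add [ububn,yczz] -> 13 lines: wzu obtr ekb fcvlc ububn yczz llyl qaqc joc hvwa cktnh bfxxo oebvs
Hunk 2: at line 1 remove [ekb,fcvlc] add [wptt,mvrfv,iyn] -> 14 lines: wzu obtr wptt mvrfv iyn ububn yczz llyl qaqc joc hvwa cktnh bfxxo oebvs
Hunk 3: at line 6 remove [llyl,qaqc] add [jxms,zkdj] -> 14 lines: wzu obtr wptt mvrfv iyn ububn yczz jxms zkdj joc hvwa cktnh bfxxo oebvs
Hunk 4: at line 4 remove [iyn,ububn,yczz] add [muxvm,gnew] -> 13 lines: wzu obtr wptt mvrfv muxvm gnew jxms zkdj joc hvwa cktnh bfxxo oebvs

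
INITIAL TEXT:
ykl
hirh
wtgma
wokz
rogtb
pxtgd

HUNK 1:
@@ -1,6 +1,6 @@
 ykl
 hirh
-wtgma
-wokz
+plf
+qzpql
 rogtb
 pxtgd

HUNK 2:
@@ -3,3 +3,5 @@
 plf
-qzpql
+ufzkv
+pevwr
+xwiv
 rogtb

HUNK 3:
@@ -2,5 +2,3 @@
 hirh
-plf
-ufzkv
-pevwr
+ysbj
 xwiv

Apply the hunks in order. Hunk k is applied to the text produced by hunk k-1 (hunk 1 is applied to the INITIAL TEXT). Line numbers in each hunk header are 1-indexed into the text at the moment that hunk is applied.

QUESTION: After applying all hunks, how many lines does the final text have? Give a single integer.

Answer: 6

Derivation:
Hunk 1: at line 1 remove [wtgma,wokz] add [plf,qzpql] -> 6 lines: ykl hirh plf qzpql rogtb pxtgd
Hunk 2: at line 3 remove [qzpql] add [ufzkv,pevwr,xwiv] -> 8 lines: ykl hirh plf ufzkv pevwr xwiv rogtb pxtgd
Hunk 3: at line 2 remove [plf,ufzkv,pevwr] add [ysbj] -> 6 lines: ykl hirh ysbj xwiv rogtb pxtgd
Final line count: 6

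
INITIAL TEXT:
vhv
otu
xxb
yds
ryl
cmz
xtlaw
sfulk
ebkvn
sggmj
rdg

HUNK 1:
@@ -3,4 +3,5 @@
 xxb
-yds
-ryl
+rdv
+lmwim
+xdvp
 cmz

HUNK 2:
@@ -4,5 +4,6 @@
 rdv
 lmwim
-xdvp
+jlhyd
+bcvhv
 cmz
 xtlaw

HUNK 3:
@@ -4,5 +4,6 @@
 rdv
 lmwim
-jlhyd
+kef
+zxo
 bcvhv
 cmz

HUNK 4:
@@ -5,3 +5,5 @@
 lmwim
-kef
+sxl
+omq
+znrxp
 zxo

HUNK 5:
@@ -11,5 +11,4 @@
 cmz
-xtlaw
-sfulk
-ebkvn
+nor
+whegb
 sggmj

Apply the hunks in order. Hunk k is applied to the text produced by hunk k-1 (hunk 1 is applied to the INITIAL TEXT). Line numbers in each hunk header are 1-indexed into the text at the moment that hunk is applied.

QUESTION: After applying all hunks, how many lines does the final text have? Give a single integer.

Answer: 15

Derivation:
Hunk 1: at line 3 remove [yds,ryl] add [rdv,lmwim,xdvp] -> 12 lines: vhv otu xxb rdv lmwim xdvp cmz xtlaw sfulk ebkvn sggmj rdg
Hunk 2: at line 4 remove [xdvp] add [jlhyd,bcvhv] -> 13 lines: vhv otu xxb rdv lmwim jlhyd bcvhv cmz xtlaw sfulk ebkvn sggmj rdg
Hunk 3: at line 4 remove [jlhyd] add [kef,zxo] -> 14 lines: vhv otu xxb rdv lmwim kef zxo bcvhv cmz xtlaw sfulk ebkvn sggmj rdg
Hunk 4: at line 5 remove [kef] add [sxl,omq,znrxp] -> 16 lines: vhv otu xxb rdv lmwim sxl omq znrxp zxo bcvhv cmz xtlaw sfulk ebkvn sggmj rdg
Hunk 5: at line 11 remove [xtlaw,sfulk,ebkvn] add [nor,whegb] -> 15 lines: vhv otu xxb rdv lmwim sxl omq znrxp zxo bcvhv cmz nor whegb sggmj rdg
Final line count: 15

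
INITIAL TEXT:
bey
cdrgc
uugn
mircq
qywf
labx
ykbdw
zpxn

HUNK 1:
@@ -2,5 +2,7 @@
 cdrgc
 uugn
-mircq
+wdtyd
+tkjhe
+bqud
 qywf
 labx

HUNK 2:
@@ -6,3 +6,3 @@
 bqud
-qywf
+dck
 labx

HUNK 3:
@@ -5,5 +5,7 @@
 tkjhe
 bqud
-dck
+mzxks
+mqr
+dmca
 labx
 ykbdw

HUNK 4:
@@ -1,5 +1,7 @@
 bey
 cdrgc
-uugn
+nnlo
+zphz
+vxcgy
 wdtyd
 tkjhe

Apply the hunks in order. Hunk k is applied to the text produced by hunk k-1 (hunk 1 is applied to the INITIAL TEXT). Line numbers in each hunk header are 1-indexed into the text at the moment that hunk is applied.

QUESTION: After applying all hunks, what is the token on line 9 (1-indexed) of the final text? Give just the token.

Answer: mzxks

Derivation:
Hunk 1: at line 2 remove [mircq] add [wdtyd,tkjhe,bqud] -> 10 lines: bey cdrgc uugn wdtyd tkjhe bqud qywf labx ykbdw zpxn
Hunk 2: at line 6 remove [qywf] add [dck] -> 10 lines: bey cdrgc uugn wdtyd tkjhe bqud dck labx ykbdw zpxn
Hunk 3: at line 5 remove [dck] add [mzxks,mqr,dmca] -> 12 lines: bey cdrgc uugn wdtyd tkjhe bqud mzxks mqr dmca labx ykbdw zpxn
Hunk 4: at line 1 remove [uugn] add [nnlo,zphz,vxcgy] -> 14 lines: bey cdrgc nnlo zphz vxcgy wdtyd tkjhe bqud mzxks mqr dmca labx ykbdw zpxn
Final line 9: mzxks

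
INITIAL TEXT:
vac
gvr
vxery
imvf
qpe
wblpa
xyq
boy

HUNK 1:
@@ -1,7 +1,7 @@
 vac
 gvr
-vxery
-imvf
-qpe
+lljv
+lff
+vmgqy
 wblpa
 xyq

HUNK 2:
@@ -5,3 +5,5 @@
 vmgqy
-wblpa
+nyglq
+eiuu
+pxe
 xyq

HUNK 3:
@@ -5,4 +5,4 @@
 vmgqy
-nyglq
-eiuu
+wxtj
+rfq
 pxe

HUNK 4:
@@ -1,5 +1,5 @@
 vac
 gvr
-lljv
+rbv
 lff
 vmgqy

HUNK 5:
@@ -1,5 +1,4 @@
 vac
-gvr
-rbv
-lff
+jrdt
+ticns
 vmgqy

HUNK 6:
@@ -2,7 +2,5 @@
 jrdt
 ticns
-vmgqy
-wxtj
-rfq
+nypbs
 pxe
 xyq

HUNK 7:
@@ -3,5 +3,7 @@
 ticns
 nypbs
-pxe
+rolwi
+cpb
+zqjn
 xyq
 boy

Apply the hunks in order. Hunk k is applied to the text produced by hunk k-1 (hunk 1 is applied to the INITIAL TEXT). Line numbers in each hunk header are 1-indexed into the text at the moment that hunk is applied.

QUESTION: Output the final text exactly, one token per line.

Hunk 1: at line 1 remove [vxery,imvf,qpe] add [lljv,lff,vmgqy] -> 8 lines: vac gvr lljv lff vmgqy wblpa xyq boy
Hunk 2: at line 5 remove [wblpa] add [nyglq,eiuu,pxe] -> 10 lines: vac gvr lljv lff vmgqy nyglq eiuu pxe xyq boy
Hunk 3: at line 5 remove [nyglq,eiuu] add [wxtj,rfq] -> 10 lines: vac gvr lljv lff vmgqy wxtj rfq pxe xyq boy
Hunk 4: at line 1 remove [lljv] add [rbv] -> 10 lines: vac gvr rbv lff vmgqy wxtj rfq pxe xyq boy
Hunk 5: at line 1 remove [gvr,rbv,lff] add [jrdt,ticns] -> 9 lines: vac jrdt ticns vmgqy wxtj rfq pxe xyq boy
Hunk 6: at line 2 remove [vmgqy,wxtj,rfq] add [nypbs] -> 7 lines: vac jrdt ticns nypbs pxe xyq boy
Hunk 7: at line 3 remove [pxe] add [rolwi,cpb,zqjn] -> 9 lines: vac jrdt ticns nypbs rolwi cpb zqjn xyq boy

Answer: vac
jrdt
ticns
nypbs
rolwi
cpb
zqjn
xyq
boy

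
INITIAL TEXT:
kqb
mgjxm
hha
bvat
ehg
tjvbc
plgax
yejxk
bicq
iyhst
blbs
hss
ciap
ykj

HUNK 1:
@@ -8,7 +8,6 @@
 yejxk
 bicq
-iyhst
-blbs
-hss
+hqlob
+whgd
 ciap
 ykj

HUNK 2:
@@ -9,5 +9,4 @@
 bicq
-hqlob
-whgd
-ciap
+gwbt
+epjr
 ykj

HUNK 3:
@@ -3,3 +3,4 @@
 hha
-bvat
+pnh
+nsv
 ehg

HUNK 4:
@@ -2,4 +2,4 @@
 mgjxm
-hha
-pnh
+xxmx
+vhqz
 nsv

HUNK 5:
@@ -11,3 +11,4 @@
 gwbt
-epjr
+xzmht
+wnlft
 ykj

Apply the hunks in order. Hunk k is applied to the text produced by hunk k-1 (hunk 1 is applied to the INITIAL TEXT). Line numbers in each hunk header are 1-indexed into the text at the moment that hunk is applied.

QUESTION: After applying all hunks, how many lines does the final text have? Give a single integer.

Hunk 1: at line 8 remove [iyhst,blbs,hss] add [hqlob,whgd] -> 13 lines: kqb mgjxm hha bvat ehg tjvbc plgax yejxk bicq hqlob whgd ciap ykj
Hunk 2: at line 9 remove [hqlob,whgd,ciap] add [gwbt,epjr] -> 12 lines: kqb mgjxm hha bvat ehg tjvbc plgax yejxk bicq gwbt epjr ykj
Hunk 3: at line 3 remove [bvat] add [pnh,nsv] -> 13 lines: kqb mgjxm hha pnh nsv ehg tjvbc plgax yejxk bicq gwbt epjr ykj
Hunk 4: at line 2 remove [hha,pnh] add [xxmx,vhqz] -> 13 lines: kqb mgjxm xxmx vhqz nsv ehg tjvbc plgax yejxk bicq gwbt epjr ykj
Hunk 5: at line 11 remove [epjr] add [xzmht,wnlft] -> 14 lines: kqb mgjxm xxmx vhqz nsv ehg tjvbc plgax yejxk bicq gwbt xzmht wnlft ykj
Final line count: 14

Answer: 14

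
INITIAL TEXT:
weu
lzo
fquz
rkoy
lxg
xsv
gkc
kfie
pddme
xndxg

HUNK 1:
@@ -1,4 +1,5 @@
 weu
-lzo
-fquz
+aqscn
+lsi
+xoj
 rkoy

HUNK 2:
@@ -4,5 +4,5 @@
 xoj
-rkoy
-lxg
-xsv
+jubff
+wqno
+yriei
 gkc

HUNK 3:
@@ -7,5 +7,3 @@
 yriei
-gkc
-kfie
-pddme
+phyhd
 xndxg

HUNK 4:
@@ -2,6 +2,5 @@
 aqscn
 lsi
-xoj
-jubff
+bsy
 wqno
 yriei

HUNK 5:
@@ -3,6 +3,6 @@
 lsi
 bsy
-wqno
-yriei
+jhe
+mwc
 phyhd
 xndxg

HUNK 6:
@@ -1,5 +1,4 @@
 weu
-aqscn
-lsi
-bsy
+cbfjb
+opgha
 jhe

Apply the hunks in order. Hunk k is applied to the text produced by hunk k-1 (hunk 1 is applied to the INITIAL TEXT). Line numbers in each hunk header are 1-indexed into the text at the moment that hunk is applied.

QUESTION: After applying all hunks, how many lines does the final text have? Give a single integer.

Answer: 7

Derivation:
Hunk 1: at line 1 remove [lzo,fquz] add [aqscn,lsi,xoj] -> 11 lines: weu aqscn lsi xoj rkoy lxg xsv gkc kfie pddme xndxg
Hunk 2: at line 4 remove [rkoy,lxg,xsv] add [jubff,wqno,yriei] -> 11 lines: weu aqscn lsi xoj jubff wqno yriei gkc kfie pddme xndxg
Hunk 3: at line 7 remove [gkc,kfie,pddme] add [phyhd] -> 9 lines: weu aqscn lsi xoj jubff wqno yriei phyhd xndxg
Hunk 4: at line 2 remove [xoj,jubff] add [bsy] -> 8 lines: weu aqscn lsi bsy wqno yriei phyhd xndxg
Hunk 5: at line 3 remove [wqno,yriei] add [jhe,mwc] -> 8 lines: weu aqscn lsi bsy jhe mwc phyhd xndxg
Hunk 6: at line 1 remove [aqscn,lsi,bsy] add [cbfjb,opgha] -> 7 lines: weu cbfjb opgha jhe mwc phyhd xndxg
Final line count: 7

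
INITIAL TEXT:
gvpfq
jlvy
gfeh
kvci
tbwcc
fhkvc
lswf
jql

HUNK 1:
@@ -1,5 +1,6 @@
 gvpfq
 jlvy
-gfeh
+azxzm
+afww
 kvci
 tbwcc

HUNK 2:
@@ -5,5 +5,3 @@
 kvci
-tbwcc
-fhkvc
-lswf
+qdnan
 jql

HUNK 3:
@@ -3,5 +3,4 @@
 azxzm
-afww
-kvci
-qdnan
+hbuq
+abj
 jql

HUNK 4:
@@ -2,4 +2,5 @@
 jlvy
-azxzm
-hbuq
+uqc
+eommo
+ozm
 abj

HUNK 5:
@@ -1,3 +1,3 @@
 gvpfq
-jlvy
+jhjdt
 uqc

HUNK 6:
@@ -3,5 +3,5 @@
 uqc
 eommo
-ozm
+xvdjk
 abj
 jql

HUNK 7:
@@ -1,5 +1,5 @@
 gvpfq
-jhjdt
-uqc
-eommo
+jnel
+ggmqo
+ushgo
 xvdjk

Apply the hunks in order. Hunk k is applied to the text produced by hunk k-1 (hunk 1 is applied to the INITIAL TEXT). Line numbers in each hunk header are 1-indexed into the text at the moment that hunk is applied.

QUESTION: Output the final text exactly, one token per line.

Answer: gvpfq
jnel
ggmqo
ushgo
xvdjk
abj
jql

Derivation:
Hunk 1: at line 1 remove [gfeh] add [azxzm,afww] -> 9 lines: gvpfq jlvy azxzm afww kvci tbwcc fhkvc lswf jql
Hunk 2: at line 5 remove [tbwcc,fhkvc,lswf] add [qdnan] -> 7 lines: gvpfq jlvy azxzm afww kvci qdnan jql
Hunk 3: at line 3 remove [afww,kvci,qdnan] add [hbuq,abj] -> 6 lines: gvpfq jlvy azxzm hbuq abj jql
Hunk 4: at line 2 remove [azxzm,hbuq] add [uqc,eommo,ozm] -> 7 lines: gvpfq jlvy uqc eommo ozm abj jql
Hunk 5: at line 1 remove [jlvy] add [jhjdt] -> 7 lines: gvpfq jhjdt uqc eommo ozm abj jql
Hunk 6: at line 3 remove [ozm] add [xvdjk] -> 7 lines: gvpfq jhjdt uqc eommo xvdjk abj jql
Hunk 7: at line 1 remove [jhjdt,uqc,eommo] add [jnel,ggmqo,ushgo] -> 7 lines: gvpfq jnel ggmqo ushgo xvdjk abj jql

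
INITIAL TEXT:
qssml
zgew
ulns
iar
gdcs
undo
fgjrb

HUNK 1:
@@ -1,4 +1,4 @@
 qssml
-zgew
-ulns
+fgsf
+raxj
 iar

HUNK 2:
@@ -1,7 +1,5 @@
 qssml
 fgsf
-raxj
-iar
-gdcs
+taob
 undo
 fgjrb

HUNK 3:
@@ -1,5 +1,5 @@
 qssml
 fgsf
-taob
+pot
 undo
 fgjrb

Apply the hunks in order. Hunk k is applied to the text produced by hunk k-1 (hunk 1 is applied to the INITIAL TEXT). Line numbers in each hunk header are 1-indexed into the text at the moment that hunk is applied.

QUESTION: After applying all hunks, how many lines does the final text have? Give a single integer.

Hunk 1: at line 1 remove [zgew,ulns] add [fgsf,raxj] -> 7 lines: qssml fgsf raxj iar gdcs undo fgjrb
Hunk 2: at line 1 remove [raxj,iar,gdcs] add [taob] -> 5 lines: qssml fgsf taob undo fgjrb
Hunk 3: at line 1 remove [taob] add [pot] -> 5 lines: qssml fgsf pot undo fgjrb
Final line count: 5

Answer: 5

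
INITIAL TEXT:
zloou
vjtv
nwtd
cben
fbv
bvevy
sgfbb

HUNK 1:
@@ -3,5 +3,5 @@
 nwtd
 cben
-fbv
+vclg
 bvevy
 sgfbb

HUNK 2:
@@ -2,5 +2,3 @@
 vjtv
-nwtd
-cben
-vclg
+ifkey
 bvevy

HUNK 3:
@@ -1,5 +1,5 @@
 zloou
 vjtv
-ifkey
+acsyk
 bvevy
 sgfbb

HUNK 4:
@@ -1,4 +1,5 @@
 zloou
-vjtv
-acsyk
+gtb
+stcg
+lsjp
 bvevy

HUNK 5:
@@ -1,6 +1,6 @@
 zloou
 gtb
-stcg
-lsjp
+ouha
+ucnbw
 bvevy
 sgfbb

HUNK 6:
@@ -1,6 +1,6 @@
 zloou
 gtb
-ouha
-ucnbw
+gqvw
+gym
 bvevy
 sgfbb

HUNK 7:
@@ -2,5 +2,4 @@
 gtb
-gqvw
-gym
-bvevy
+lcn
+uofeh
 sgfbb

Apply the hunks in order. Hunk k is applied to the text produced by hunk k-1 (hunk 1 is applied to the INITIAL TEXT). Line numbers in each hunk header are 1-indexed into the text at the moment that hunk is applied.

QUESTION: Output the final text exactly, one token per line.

Hunk 1: at line 3 remove [fbv] add [vclg] -> 7 lines: zloou vjtv nwtd cben vclg bvevy sgfbb
Hunk 2: at line 2 remove [nwtd,cben,vclg] add [ifkey] -> 5 lines: zloou vjtv ifkey bvevy sgfbb
Hunk 3: at line 1 remove [ifkey] add [acsyk] -> 5 lines: zloou vjtv acsyk bvevy sgfbb
Hunk 4: at line 1 remove [vjtv,acsyk] add [gtb,stcg,lsjp] -> 6 lines: zloou gtb stcg lsjp bvevy sgfbb
Hunk 5: at line 1 remove [stcg,lsjp] add [ouha,ucnbw] -> 6 lines: zloou gtb ouha ucnbw bvevy sgfbb
Hunk 6: at line 1 remove [ouha,ucnbw] add [gqvw,gym] -> 6 lines: zloou gtb gqvw gym bvevy sgfbb
Hunk 7: at line 2 remove [gqvw,gym,bvevy] add [lcn,uofeh] -> 5 lines: zloou gtb lcn uofeh sgfbb

Answer: zloou
gtb
lcn
uofeh
sgfbb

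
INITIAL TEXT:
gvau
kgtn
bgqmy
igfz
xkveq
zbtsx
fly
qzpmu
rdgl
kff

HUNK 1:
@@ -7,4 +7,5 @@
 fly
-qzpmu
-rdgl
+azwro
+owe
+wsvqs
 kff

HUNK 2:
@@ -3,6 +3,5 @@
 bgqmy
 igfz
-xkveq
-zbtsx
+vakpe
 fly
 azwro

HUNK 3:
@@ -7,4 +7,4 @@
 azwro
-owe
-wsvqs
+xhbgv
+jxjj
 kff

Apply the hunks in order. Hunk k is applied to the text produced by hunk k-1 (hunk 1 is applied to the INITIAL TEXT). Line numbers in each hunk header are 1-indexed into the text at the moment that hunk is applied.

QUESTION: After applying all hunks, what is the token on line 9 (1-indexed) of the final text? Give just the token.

Hunk 1: at line 7 remove [qzpmu,rdgl] add [azwro,owe,wsvqs] -> 11 lines: gvau kgtn bgqmy igfz xkveq zbtsx fly azwro owe wsvqs kff
Hunk 2: at line 3 remove [xkveq,zbtsx] add [vakpe] -> 10 lines: gvau kgtn bgqmy igfz vakpe fly azwro owe wsvqs kff
Hunk 3: at line 7 remove [owe,wsvqs] add [xhbgv,jxjj] -> 10 lines: gvau kgtn bgqmy igfz vakpe fly azwro xhbgv jxjj kff
Final line 9: jxjj

Answer: jxjj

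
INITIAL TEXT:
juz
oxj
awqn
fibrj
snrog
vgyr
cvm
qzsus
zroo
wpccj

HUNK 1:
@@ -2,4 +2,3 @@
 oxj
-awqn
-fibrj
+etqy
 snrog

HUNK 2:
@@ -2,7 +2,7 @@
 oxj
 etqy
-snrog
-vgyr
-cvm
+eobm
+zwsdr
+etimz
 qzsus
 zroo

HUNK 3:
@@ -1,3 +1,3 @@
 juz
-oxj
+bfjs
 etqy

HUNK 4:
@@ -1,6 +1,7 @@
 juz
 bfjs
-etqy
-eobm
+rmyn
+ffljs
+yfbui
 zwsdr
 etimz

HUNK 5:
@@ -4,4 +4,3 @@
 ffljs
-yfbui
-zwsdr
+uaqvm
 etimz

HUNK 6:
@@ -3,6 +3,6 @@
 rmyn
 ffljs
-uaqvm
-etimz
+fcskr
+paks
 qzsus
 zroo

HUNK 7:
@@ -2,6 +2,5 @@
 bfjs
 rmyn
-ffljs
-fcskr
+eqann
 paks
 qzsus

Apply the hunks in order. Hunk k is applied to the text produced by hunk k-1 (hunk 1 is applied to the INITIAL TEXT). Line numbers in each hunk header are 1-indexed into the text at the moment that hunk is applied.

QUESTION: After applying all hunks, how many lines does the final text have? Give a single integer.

Answer: 8

Derivation:
Hunk 1: at line 2 remove [awqn,fibrj] add [etqy] -> 9 lines: juz oxj etqy snrog vgyr cvm qzsus zroo wpccj
Hunk 2: at line 2 remove [snrog,vgyr,cvm] add [eobm,zwsdr,etimz] -> 9 lines: juz oxj etqy eobm zwsdr etimz qzsus zroo wpccj
Hunk 3: at line 1 remove [oxj] add [bfjs] -> 9 lines: juz bfjs etqy eobm zwsdr etimz qzsus zroo wpccj
Hunk 4: at line 1 remove [etqy,eobm] add [rmyn,ffljs,yfbui] -> 10 lines: juz bfjs rmyn ffljs yfbui zwsdr etimz qzsus zroo wpccj
Hunk 5: at line 4 remove [yfbui,zwsdr] add [uaqvm] -> 9 lines: juz bfjs rmyn ffljs uaqvm etimz qzsus zroo wpccj
Hunk 6: at line 3 remove [uaqvm,etimz] add [fcskr,paks] -> 9 lines: juz bfjs rmyn ffljs fcskr paks qzsus zroo wpccj
Hunk 7: at line 2 remove [ffljs,fcskr] add [eqann] -> 8 lines: juz bfjs rmyn eqann paks qzsus zroo wpccj
Final line count: 8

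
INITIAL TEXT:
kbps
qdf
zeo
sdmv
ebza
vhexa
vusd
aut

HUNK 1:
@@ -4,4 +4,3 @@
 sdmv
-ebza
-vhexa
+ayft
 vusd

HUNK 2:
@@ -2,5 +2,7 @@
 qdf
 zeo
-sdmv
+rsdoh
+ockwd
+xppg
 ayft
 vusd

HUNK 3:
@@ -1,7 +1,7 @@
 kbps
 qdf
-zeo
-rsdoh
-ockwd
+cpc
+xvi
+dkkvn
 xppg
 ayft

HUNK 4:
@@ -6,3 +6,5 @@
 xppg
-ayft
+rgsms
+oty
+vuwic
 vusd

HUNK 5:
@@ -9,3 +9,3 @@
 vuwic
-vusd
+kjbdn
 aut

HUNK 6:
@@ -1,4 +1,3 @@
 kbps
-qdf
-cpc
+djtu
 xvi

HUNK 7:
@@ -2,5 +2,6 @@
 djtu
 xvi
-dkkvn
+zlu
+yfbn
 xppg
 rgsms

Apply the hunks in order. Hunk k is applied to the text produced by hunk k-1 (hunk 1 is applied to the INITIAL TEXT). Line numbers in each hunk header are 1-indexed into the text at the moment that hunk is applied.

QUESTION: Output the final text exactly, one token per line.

Answer: kbps
djtu
xvi
zlu
yfbn
xppg
rgsms
oty
vuwic
kjbdn
aut

Derivation:
Hunk 1: at line 4 remove [ebza,vhexa] add [ayft] -> 7 lines: kbps qdf zeo sdmv ayft vusd aut
Hunk 2: at line 2 remove [sdmv] add [rsdoh,ockwd,xppg] -> 9 lines: kbps qdf zeo rsdoh ockwd xppg ayft vusd aut
Hunk 3: at line 1 remove [zeo,rsdoh,ockwd] add [cpc,xvi,dkkvn] -> 9 lines: kbps qdf cpc xvi dkkvn xppg ayft vusd aut
Hunk 4: at line 6 remove [ayft] add [rgsms,oty,vuwic] -> 11 lines: kbps qdf cpc xvi dkkvn xppg rgsms oty vuwic vusd aut
Hunk 5: at line 9 remove [vusd] add [kjbdn] -> 11 lines: kbps qdf cpc xvi dkkvn xppg rgsms oty vuwic kjbdn aut
Hunk 6: at line 1 remove [qdf,cpc] add [djtu] -> 10 lines: kbps djtu xvi dkkvn xppg rgsms oty vuwic kjbdn aut
Hunk 7: at line 2 remove [dkkvn] add [zlu,yfbn] -> 11 lines: kbps djtu xvi zlu yfbn xppg rgsms oty vuwic kjbdn aut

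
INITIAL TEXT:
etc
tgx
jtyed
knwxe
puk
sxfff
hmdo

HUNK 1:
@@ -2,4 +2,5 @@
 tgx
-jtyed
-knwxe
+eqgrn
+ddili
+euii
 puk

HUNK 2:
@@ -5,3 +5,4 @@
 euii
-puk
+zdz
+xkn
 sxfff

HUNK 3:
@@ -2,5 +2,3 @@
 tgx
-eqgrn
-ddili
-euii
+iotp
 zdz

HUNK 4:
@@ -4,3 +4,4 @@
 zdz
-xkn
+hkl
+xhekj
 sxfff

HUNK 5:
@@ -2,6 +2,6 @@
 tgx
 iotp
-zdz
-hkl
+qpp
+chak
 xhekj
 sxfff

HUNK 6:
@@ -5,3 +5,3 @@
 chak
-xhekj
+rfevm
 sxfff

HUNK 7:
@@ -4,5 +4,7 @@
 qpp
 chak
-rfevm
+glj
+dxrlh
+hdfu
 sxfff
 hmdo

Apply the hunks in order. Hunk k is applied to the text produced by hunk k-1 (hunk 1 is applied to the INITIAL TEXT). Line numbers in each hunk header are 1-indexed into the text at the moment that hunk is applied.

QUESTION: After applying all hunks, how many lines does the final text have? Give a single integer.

Answer: 10

Derivation:
Hunk 1: at line 2 remove [jtyed,knwxe] add [eqgrn,ddili,euii] -> 8 lines: etc tgx eqgrn ddili euii puk sxfff hmdo
Hunk 2: at line 5 remove [puk] add [zdz,xkn] -> 9 lines: etc tgx eqgrn ddili euii zdz xkn sxfff hmdo
Hunk 3: at line 2 remove [eqgrn,ddili,euii] add [iotp] -> 7 lines: etc tgx iotp zdz xkn sxfff hmdo
Hunk 4: at line 4 remove [xkn] add [hkl,xhekj] -> 8 lines: etc tgx iotp zdz hkl xhekj sxfff hmdo
Hunk 5: at line 2 remove [zdz,hkl] add [qpp,chak] -> 8 lines: etc tgx iotp qpp chak xhekj sxfff hmdo
Hunk 6: at line 5 remove [xhekj] add [rfevm] -> 8 lines: etc tgx iotp qpp chak rfevm sxfff hmdo
Hunk 7: at line 4 remove [rfevm] add [glj,dxrlh,hdfu] -> 10 lines: etc tgx iotp qpp chak glj dxrlh hdfu sxfff hmdo
Final line count: 10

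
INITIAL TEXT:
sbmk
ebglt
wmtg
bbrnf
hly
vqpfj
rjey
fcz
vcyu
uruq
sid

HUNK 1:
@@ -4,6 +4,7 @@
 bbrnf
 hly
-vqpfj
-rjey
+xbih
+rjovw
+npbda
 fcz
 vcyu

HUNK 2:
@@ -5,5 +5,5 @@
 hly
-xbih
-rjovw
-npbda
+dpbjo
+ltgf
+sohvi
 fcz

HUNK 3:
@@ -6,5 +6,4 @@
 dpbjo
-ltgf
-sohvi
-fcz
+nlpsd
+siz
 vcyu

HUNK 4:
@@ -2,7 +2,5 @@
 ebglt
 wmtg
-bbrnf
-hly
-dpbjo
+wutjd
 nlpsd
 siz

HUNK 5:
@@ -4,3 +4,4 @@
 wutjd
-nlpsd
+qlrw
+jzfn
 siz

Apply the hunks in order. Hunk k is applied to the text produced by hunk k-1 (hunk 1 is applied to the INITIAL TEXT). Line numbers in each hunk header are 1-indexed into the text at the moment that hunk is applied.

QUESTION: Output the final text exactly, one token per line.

Answer: sbmk
ebglt
wmtg
wutjd
qlrw
jzfn
siz
vcyu
uruq
sid

Derivation:
Hunk 1: at line 4 remove [vqpfj,rjey] add [xbih,rjovw,npbda] -> 12 lines: sbmk ebglt wmtg bbrnf hly xbih rjovw npbda fcz vcyu uruq sid
Hunk 2: at line 5 remove [xbih,rjovw,npbda] add [dpbjo,ltgf,sohvi] -> 12 lines: sbmk ebglt wmtg bbrnf hly dpbjo ltgf sohvi fcz vcyu uruq sid
Hunk 3: at line 6 remove [ltgf,sohvi,fcz] add [nlpsd,siz] -> 11 lines: sbmk ebglt wmtg bbrnf hly dpbjo nlpsd siz vcyu uruq sid
Hunk 4: at line 2 remove [bbrnf,hly,dpbjo] add [wutjd] -> 9 lines: sbmk ebglt wmtg wutjd nlpsd siz vcyu uruq sid
Hunk 5: at line 4 remove [nlpsd] add [qlrw,jzfn] -> 10 lines: sbmk ebglt wmtg wutjd qlrw jzfn siz vcyu uruq sid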